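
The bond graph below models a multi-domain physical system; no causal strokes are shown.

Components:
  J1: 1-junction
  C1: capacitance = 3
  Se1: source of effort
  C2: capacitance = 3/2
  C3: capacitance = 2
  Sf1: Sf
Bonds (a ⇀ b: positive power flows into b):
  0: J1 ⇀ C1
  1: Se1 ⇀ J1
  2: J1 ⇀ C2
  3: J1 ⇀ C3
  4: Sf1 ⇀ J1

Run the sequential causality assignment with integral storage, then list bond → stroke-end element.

b0 stroke at J1
b1 stroke at J1
b2 stroke at J1
b3 stroke at J1
b4 stroke at Sf1

β1 stroke at J1  (Se1: effort source, stroke at far end)
β4 stroke at Sf1  (Sf1 fixes flow; stroke at Sf1)
β0 stroke at J1  (1-jn J1 has f-setter on 4)
β2 stroke at J1  (1-jn J1 has f-setter on 4)
β3 stroke at J1  (J1: bond 4 brought flow, rest push out)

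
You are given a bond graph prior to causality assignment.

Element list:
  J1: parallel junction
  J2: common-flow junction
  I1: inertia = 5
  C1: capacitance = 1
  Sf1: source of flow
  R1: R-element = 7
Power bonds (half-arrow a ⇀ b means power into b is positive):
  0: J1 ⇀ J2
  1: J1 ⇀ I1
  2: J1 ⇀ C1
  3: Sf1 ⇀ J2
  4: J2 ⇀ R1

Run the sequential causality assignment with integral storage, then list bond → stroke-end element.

bond 0 |J2
bond 1 |I1
bond 2 |J1
bond 3 |Sf1
bond 4 |J2

β3 |Sf1  (source Sf1 imposes f)
β0 |J2  (J2 flow already set via bond 3)
β4 |J2  (common-f at J2 fixed by 3)
β1 |I1  (prefer integral on I1)
β2 |J1  (J1 needs exactly one e-in)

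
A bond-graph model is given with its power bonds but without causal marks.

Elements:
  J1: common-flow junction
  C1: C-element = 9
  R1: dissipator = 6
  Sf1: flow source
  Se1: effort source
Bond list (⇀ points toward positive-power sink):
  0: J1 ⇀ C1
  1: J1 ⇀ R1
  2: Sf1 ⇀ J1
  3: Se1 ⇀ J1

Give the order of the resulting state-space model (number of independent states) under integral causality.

1  (C1 all integral)

β2 stroke→Sf1  (source Sf1 imposes f)
β3 stroke→J1  (source Se1 imposes e)
β0 stroke→J1  (1-jn J1 has f-setter on 2)
β1 stroke→J1  (common-f at J1 fixed by 2)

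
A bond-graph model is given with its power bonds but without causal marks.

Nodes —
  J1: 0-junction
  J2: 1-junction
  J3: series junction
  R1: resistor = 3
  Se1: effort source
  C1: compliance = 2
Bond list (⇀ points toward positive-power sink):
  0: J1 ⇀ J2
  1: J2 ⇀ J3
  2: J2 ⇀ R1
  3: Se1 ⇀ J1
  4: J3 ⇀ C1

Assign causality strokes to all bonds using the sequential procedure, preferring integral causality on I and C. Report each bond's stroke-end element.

β3 →J1  (Se1 fixes effort; stroke away)
β0 →J2  (common-e at J1 fixed by 3)
β4 →J3  (C1: C, integral causality)
β1 →J2  (only one flow-in slot at J3)
β2 →R1  (closing 1-jn rule on J2)

β0 →J2
β1 →J2
β2 →R1
β3 →J1
β4 →J3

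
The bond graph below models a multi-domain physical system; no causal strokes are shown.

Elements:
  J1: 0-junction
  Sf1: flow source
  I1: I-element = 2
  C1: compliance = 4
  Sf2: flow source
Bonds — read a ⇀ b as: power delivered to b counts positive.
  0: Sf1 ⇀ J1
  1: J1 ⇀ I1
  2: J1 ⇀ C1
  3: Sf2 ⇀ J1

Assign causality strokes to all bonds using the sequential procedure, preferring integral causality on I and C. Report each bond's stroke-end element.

b0 |Sf1
b1 |I1
b2 |J1
b3 |Sf2

#0 stroke→Sf1  (Sf1 (Sf) sets flow on bond)
#3 stroke→Sf2  (source Sf2 imposes f)
#1 stroke→I1  (prefer integral on I1)
#2 stroke→J1  (only one effort-in slot at J1)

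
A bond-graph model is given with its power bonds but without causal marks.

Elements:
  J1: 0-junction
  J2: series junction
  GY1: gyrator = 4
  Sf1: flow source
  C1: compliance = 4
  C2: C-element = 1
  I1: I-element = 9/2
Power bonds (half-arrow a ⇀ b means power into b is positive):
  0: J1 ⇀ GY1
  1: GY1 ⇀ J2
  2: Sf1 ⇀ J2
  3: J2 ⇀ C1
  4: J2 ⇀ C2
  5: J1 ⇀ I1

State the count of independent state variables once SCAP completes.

b2 stroke at Sf1  (Sf1: flow source, stroke at near end)
b1 stroke at J2  (common-f at J2 fixed by 2)
b3 stroke at J2  (J2 flow already set via bond 2)
b4 stroke at J2  (J2 flow already set via bond 2)
b0 stroke at J1  (GY GY1: same side as bond 1)
b5 stroke at I1  (J1 effort already set via bond 0)

3  (C1, C2, I1 all integral)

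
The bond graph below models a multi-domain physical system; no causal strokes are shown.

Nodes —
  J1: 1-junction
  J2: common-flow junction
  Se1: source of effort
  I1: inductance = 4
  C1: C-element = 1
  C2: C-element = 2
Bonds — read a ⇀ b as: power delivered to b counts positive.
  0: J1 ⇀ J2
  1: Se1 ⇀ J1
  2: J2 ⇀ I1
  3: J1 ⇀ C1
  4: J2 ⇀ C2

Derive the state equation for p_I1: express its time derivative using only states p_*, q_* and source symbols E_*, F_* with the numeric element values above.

b1 |J1  (Se1 (Se) sets effort on bond)
b2 |I1  (prefer integral on I1)
b0 |J2  (J2 flow already set via bond 2)
b4 |J2  (common-f at J2 fixed by 2)
b3 |J1  (J1 flow already set via bond 0)

dp_I1/dt = E_Se1 - q_C1 - q_C2/2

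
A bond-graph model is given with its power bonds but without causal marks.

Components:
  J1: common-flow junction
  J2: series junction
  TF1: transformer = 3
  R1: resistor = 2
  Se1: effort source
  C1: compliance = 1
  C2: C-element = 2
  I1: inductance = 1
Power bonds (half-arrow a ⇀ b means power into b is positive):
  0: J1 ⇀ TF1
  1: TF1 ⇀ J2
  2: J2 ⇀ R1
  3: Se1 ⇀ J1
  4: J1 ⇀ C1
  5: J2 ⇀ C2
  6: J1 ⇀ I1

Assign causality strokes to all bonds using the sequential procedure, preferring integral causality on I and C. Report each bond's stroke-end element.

#0 stroke at J1
#1 stroke at TF1
#2 stroke at J2
#3 stroke at J1
#4 stroke at J1
#5 stroke at J2
#6 stroke at I1

b3 |J1  (Se1 fixes effort; stroke away)
b4 |J1  (prefer integral on C1)
b5 |J2  (prefer integral on C2)
b6 |I1  (I1: I, integral causality)
b0 |J1  (J1 flow already set via bond 6)
b1 |TF1  (TF1: transformer flips bond 0)
b2 |J2  (common-f at J2 fixed by 1)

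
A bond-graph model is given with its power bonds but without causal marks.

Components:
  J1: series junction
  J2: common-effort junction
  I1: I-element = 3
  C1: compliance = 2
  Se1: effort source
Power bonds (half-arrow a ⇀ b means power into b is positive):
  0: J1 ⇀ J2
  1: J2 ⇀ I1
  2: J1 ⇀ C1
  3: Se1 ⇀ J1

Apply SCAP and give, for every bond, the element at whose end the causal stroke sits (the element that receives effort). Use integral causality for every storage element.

β0 →J2
β1 →I1
β2 →J1
β3 →J1

bond 3 stroke→J1  (Se1 fixes effort; stroke away)
bond 1 stroke→I1  (I1: I, integral causality)
bond 0 stroke→J2  (closing 0-jn rule on J2)
bond 2 stroke→J1  (J1: bond 0 brought flow, rest push out)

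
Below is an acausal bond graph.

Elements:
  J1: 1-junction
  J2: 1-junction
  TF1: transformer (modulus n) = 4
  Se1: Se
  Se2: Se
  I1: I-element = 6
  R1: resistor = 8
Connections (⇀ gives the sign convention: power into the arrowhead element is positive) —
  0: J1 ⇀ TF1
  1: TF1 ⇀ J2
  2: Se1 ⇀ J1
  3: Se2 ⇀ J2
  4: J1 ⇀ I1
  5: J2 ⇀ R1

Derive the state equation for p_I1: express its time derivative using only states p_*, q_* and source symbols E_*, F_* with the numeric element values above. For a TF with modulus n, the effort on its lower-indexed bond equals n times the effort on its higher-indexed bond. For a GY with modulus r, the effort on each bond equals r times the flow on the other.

dp_I1/dt = E_Se1 + 4*E_Se2 - 64*p_I1/3

bond 2 |J1  (Se1: effort source, stroke at far end)
bond 3 |J2  (Se2 (Se) sets effort on bond)
bond 4 |I1  (I1 integral (f out))
bond 0 |J1  (J1 flow already set via bond 4)
bond 1 |TF1  (TF1: transformer flips bond 0)
bond 5 |J2  (J2 flow already set via bond 1)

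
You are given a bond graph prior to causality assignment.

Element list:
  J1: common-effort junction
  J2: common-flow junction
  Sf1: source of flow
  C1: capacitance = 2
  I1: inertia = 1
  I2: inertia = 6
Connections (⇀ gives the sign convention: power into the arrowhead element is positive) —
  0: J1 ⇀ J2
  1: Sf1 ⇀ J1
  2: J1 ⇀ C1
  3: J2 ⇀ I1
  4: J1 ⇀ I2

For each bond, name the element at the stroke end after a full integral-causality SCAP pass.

bond 1 stroke→Sf1  (Sf1: flow source, stroke at near end)
bond 2 stroke→J1  (C1 outputs effort q/C1)
bond 0 stroke→J2  (J1 effort already set via bond 2)
bond 4 stroke→I2  (common-e at J1 fixed by 2)
bond 3 stroke→I1  (closing 1-jn rule on J2)

bond 0 stroke at J2
bond 1 stroke at Sf1
bond 2 stroke at J1
bond 3 stroke at I1
bond 4 stroke at I2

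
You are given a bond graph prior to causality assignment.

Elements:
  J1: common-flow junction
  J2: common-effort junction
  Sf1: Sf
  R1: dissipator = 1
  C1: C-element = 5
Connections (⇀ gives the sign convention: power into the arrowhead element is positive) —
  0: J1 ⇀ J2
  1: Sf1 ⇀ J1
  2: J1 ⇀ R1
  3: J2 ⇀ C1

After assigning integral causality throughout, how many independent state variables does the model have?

b1 stroke→Sf1  (Sf1 (Sf) sets flow on bond)
b0 stroke→J1  (1-jn J1 has f-setter on 1)
b2 stroke→J1  (1-jn J1 has f-setter on 1)
b3 stroke→J2  (J2 needs exactly one e-in)

1  (C1 all integral)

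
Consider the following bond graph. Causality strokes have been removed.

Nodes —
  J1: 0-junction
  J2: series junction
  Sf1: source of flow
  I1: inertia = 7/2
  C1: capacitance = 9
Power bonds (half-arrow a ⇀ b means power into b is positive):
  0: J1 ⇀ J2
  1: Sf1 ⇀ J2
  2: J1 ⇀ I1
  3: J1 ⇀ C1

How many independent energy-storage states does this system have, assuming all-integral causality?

β1 |Sf1  (Sf1: flow source, stroke at near end)
β0 |J2  (J2: bond 1 brought flow, rest push out)
β2 |I1  (I1 integral (f out))
β3 |J1  (J1 needs exactly one e-in)

2  (C1, I1 all integral)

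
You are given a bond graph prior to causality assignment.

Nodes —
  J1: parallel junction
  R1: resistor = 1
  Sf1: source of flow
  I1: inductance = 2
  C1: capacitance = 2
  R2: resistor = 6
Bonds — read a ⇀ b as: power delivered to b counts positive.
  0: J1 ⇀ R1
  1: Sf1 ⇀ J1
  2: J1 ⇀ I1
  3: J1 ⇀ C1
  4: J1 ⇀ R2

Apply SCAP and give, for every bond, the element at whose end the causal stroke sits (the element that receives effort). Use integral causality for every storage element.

#1 stroke at Sf1  (Sf1: flow source, stroke at near end)
#2 stroke at I1  (I1: I, integral causality)
#3 stroke at J1  (C1 integral (e out))
#0 stroke at R1  (J1: bond 3 brought effort, rest push out)
#4 stroke at R2  (common-e at J1 fixed by 3)

β0 →R1
β1 →Sf1
β2 →I1
β3 →J1
β4 →R2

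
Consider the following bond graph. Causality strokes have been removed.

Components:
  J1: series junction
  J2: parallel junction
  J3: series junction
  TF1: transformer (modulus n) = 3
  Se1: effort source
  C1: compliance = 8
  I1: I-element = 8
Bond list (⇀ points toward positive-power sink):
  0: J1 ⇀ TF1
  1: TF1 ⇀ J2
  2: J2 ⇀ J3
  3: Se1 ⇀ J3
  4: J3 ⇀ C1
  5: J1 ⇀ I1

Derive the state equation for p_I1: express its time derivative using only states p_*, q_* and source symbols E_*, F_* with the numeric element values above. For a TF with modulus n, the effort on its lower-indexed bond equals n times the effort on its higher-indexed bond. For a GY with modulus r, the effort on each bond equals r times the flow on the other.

dp_I1/dt = 3*E_Se1 - 3*q_C1/8

β3 stroke at J3  (Se1 (Se) sets effort on bond)
β4 stroke at J3  (C1 integral (e out))
β2 stroke at J2  (J3: last free bond brings flow in)
β1 stroke at TF1  (J2: bond 2 brought effort, rest push out)
β0 stroke at J1  (TF TF1: opposite of bond 1)
β5 stroke at I1  (J1 needs exactly one f-in)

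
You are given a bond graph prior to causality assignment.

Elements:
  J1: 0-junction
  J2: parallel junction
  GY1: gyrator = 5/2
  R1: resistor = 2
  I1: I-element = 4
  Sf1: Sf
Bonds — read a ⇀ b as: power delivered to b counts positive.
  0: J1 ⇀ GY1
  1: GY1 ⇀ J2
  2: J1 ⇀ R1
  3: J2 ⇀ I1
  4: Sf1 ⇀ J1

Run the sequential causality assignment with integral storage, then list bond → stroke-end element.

bond 4 →Sf1  (Sf1: flow source, stroke at near end)
bond 3 →I1  (I1 integral (f out))
bond 1 →J2  (only one effort-in slot at J2)
bond 0 →J1  (GY1: gyrator matches bond 1)
bond 2 →R1  (J1: bond 0 brought effort, rest push out)

#0 |J1
#1 |J2
#2 |R1
#3 |I1
#4 |Sf1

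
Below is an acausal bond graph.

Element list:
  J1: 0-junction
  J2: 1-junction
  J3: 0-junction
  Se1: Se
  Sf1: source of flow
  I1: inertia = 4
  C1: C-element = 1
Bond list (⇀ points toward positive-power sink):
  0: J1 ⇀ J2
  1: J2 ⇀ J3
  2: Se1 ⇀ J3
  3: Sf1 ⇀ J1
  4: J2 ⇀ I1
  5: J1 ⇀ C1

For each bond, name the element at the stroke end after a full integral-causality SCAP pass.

#0 →J2
#1 →J2
#2 →J3
#3 →Sf1
#4 →I1
#5 →J1

β2 stroke→J3  (Se1 (Se) sets effort on bond)
β3 stroke→Sf1  (Sf1 (Sf) sets flow on bond)
β1 stroke→J2  (0-jn J3 has e-setter on 2)
β4 stroke→I1  (I1 outputs flow p/I1)
β0 stroke→J2  (J2 flow already set via bond 4)
β5 stroke→J1  (closing 0-jn rule on J1)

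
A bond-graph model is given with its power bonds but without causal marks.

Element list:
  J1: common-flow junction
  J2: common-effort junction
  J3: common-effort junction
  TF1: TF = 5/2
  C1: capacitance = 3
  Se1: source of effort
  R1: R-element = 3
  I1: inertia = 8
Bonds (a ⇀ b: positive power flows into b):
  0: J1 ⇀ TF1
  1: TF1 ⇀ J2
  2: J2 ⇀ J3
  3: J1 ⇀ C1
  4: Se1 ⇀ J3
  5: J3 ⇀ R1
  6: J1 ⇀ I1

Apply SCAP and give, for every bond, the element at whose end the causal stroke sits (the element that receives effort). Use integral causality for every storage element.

bond 4 →J3  (Se1: effort source, stroke at far end)
bond 2 →J2  (0-jn J3 has e-setter on 4)
bond 5 →R1  (J3: bond 4 brought effort, rest push out)
bond 1 →TF1  (J2 effort already set via bond 2)
bond 0 →J1  (TF TF1: opposite of bond 1)
bond 3 →J1  (prefer integral on C1)
bond 6 →I1  (only one flow-in slot at J1)

#0 stroke→J1
#1 stroke→TF1
#2 stroke→J2
#3 stroke→J1
#4 stroke→J3
#5 stroke→R1
#6 stroke→I1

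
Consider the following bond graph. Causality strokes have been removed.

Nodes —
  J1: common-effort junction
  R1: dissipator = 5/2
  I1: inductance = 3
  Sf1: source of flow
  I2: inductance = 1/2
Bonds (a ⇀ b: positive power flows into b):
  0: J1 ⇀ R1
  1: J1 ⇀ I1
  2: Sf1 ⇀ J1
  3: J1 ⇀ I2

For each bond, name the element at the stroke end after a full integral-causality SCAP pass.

bond 0 stroke→J1
bond 1 stroke→I1
bond 2 stroke→Sf1
bond 3 stroke→I2

β2 →Sf1  (Sf1 (Sf) sets flow on bond)
β1 →I1  (prefer integral on I1)
β3 →I2  (I2 outputs flow p/I2)
β0 →J1  (J1: last free bond brings effort in)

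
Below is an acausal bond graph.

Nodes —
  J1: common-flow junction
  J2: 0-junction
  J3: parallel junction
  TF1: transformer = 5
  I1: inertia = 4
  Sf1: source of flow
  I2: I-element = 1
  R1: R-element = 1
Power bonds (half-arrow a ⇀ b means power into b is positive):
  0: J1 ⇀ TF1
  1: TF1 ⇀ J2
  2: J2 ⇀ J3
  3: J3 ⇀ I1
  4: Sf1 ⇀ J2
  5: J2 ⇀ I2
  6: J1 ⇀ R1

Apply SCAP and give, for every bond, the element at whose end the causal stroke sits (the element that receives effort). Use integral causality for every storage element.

bond 4 |Sf1  (Sf1 (Sf) sets flow on bond)
bond 3 |I1  (I1 outputs flow p/I1)
bond 2 |J3  (closing 0-jn rule on J3)
bond 5 |I2  (I2: I, integral causality)
bond 1 |J2  (only one effort-in slot at J2)
bond 0 |TF1  (through TF1, causality passes straight; one stroke at TF1)
bond 6 |J1  (J1 flow already set via bond 0)

bond 0 →TF1
bond 1 →J2
bond 2 →J3
bond 3 →I1
bond 4 →Sf1
bond 5 →I2
bond 6 →J1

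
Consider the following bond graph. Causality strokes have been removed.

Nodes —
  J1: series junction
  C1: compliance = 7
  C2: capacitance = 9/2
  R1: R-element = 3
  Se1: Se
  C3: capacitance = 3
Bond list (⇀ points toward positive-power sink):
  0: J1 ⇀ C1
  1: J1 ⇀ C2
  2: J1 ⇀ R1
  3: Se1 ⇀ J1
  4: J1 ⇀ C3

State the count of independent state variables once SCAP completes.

b3 stroke at J1  (Se1: effort source, stroke at far end)
b0 stroke at J1  (C1: C, integral causality)
b1 stroke at J1  (prefer integral on C2)
b4 stroke at J1  (C3: C, integral causality)
b2 stroke at R1  (J1 needs exactly one f-in)

3  (C1, C2, C3 all integral)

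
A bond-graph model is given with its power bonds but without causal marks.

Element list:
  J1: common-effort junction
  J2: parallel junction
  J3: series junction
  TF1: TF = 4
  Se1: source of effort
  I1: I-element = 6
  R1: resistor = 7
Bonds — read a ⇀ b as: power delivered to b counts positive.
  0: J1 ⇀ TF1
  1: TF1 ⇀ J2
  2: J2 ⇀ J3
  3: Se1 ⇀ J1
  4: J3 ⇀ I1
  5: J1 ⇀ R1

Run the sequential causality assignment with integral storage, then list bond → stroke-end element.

b3 stroke→J1  (Se1 fixes effort; stroke away)
b0 stroke→TF1  (J1: bond 3 brought effort, rest push out)
b5 stroke→R1  (J1 effort already set via bond 3)
b1 stroke→J2  (through TF1, causality passes straight; one stroke at TF1)
b2 stroke→J3  (J2: bond 1 brought effort, rest push out)
b4 stroke→I1  (J3: last free bond brings flow in)

β0 →TF1
β1 →J2
β2 →J3
β3 →J1
β4 →I1
β5 →R1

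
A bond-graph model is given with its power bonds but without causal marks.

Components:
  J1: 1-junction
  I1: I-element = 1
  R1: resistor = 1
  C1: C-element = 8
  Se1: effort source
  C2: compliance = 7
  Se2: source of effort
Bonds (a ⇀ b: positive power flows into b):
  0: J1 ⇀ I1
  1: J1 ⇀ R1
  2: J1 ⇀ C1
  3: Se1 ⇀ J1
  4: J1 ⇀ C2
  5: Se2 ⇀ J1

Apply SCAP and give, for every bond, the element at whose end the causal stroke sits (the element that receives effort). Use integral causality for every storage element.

bond 3 →J1  (Se1 fixes effort; stroke away)
bond 5 →J1  (Se2 (Se) sets effort on bond)
bond 0 →I1  (prefer integral on I1)
bond 1 →J1  (J1 flow already set via bond 0)
bond 2 →J1  (1-jn J1 has f-setter on 0)
bond 4 →J1  (common-f at J1 fixed by 0)

β0 |I1
β1 |J1
β2 |J1
β3 |J1
β4 |J1
β5 |J1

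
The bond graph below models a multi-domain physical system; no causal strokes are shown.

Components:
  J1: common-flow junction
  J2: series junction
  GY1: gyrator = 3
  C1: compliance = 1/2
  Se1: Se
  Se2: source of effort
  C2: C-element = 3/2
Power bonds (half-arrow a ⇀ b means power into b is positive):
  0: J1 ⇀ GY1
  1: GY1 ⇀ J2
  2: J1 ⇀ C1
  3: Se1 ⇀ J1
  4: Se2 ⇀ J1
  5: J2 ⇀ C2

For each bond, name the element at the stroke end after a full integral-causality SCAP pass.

b0 |GY1
b1 |GY1
b2 |J1
b3 |J1
b4 |J1
b5 |J2

β3 →J1  (Se1 (Se) sets effort on bond)
β4 →J1  (Se2 fixes effort; stroke away)
β2 →J1  (C1: C, integral causality)
β0 →GY1  (J1: last free bond brings flow in)
β1 →GY1  (through GY1, causality inverts; strokes same side of GY1)
β5 →J2  (1-jn J2 has f-setter on 1)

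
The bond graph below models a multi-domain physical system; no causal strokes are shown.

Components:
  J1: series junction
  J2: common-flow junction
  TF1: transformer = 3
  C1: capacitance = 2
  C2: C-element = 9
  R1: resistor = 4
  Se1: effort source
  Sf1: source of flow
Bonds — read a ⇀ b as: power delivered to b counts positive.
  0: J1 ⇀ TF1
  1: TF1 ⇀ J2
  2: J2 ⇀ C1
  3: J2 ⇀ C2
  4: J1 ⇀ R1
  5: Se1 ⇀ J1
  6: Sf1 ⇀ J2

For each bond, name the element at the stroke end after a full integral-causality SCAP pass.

β0 stroke→TF1
β1 stroke→J2
β2 stroke→J2
β3 stroke→J2
β4 stroke→J1
β5 stroke→J1
β6 stroke→Sf1

b5 stroke at J1  (Se1: effort source, stroke at far end)
b6 stroke at Sf1  (source Sf1 imposes f)
b1 stroke at J2  (common-f at J2 fixed by 6)
b2 stroke at J2  (common-f at J2 fixed by 6)
b3 stroke at J2  (1-jn J2 has f-setter on 6)
b0 stroke at TF1  (TF TF1: opposite of bond 1)
b4 stroke at J1  (J1 flow already set via bond 0)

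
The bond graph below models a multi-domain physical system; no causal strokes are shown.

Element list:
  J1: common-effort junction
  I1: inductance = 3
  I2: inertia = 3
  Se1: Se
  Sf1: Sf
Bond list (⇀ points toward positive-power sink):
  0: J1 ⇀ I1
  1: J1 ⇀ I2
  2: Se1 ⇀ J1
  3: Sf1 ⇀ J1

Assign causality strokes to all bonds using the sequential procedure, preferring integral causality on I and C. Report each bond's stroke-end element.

β0 stroke→I1
β1 stroke→I2
β2 stroke→J1
β3 stroke→Sf1

bond 2 stroke at J1  (Se1 fixes effort; stroke away)
bond 3 stroke at Sf1  (Sf1 (Sf) sets flow on bond)
bond 0 stroke at I1  (common-e at J1 fixed by 2)
bond 1 stroke at I2  (common-e at J1 fixed by 2)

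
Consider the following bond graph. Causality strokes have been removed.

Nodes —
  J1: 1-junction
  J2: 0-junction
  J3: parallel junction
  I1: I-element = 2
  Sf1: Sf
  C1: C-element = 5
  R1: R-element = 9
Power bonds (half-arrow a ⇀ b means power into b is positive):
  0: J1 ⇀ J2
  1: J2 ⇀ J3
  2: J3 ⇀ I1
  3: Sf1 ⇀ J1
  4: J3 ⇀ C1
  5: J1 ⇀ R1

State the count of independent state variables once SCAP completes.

bond 3 →Sf1  (Sf1 fixes flow; stroke at Sf1)
bond 0 →J1  (J1: bond 3 brought flow, rest push out)
bond 5 →J1  (J1 flow already set via bond 3)
bond 1 →J2  (J2 needs exactly one e-in)
bond 2 →I1  (I1: I, integral causality)
bond 4 →J3  (closing 0-jn rule on J3)

2  (C1, I1 all integral)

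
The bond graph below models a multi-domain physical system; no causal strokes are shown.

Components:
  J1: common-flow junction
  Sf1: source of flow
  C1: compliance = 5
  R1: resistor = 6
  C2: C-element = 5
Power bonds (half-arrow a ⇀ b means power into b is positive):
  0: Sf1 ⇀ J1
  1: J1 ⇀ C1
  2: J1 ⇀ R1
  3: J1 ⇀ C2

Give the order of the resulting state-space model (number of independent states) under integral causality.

2  (C1, C2 all integral)

#0 |Sf1  (source Sf1 imposes f)
#1 |J1  (common-f at J1 fixed by 0)
#2 |J1  (1-jn J1 has f-setter on 0)
#3 |J1  (J1: bond 0 brought flow, rest push out)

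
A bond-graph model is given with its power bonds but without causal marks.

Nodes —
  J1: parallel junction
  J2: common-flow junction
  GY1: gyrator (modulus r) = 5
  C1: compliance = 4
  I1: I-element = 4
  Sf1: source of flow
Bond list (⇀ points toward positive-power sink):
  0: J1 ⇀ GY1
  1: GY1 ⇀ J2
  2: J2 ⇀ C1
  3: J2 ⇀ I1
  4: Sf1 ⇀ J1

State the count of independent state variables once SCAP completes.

2  (C1, I1 all integral)

β4 →Sf1  (Sf1 fixes flow; stroke at Sf1)
β0 →J1  (only one effort-in slot at J1)
β1 →J2  (GY1 both-in/both-out from 0)
β2 →J2  (C1 outputs effort q/C1)
β3 →I1  (only one flow-in slot at J2)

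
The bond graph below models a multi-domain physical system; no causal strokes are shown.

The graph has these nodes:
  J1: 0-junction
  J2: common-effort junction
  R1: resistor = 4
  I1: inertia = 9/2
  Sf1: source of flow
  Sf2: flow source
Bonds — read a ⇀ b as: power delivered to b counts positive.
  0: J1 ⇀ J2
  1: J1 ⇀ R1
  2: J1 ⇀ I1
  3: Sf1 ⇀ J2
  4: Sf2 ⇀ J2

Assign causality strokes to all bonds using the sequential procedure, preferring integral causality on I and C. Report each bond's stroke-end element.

β3 stroke at Sf1  (source Sf1 imposes f)
β4 stroke at Sf2  (Sf2 (Sf) sets flow on bond)
β0 stroke at J2  (only one effort-in slot at J2)
β2 stroke at I1  (I1: I, integral causality)
β1 stroke at J1  (J1: last free bond brings effort in)

bond 0 stroke→J2
bond 1 stroke→J1
bond 2 stroke→I1
bond 3 stroke→Sf1
bond 4 stroke→Sf2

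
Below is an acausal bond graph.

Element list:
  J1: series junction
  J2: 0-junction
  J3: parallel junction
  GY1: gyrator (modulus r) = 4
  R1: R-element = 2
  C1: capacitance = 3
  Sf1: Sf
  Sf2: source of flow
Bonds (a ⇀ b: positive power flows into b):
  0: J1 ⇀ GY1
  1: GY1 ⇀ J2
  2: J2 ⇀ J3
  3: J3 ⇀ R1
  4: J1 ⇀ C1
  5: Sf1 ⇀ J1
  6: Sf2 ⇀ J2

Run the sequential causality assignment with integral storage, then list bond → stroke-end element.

β0 →J1
β1 →J2
β2 →J3
β3 →R1
β4 →J1
β5 →Sf1
β6 →Sf2

b5 stroke at Sf1  (Sf1 (Sf) sets flow on bond)
b6 stroke at Sf2  (source Sf2 imposes f)
b0 stroke at J1  (1-jn J1 has f-setter on 5)
b4 stroke at J1  (J1: bond 5 brought flow, rest push out)
b1 stroke at J2  (GY GY1: same side as bond 0)
b2 stroke at J3  (common-e at J2 fixed by 1)
b3 stroke at R1  (common-e at J3 fixed by 2)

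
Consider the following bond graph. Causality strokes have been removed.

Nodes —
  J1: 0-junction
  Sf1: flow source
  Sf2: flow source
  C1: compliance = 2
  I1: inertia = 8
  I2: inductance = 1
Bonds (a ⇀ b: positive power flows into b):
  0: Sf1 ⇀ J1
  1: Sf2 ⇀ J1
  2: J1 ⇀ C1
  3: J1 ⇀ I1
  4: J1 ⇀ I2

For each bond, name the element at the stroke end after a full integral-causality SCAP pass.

#0 →Sf1
#1 →Sf2
#2 →J1
#3 →I1
#4 →I2

#0 →Sf1  (Sf1: flow source, stroke at near end)
#1 →Sf2  (Sf2 (Sf) sets flow on bond)
#2 →J1  (prefer integral on C1)
#3 →I1  (common-e at J1 fixed by 2)
#4 →I2  (J1 effort already set via bond 2)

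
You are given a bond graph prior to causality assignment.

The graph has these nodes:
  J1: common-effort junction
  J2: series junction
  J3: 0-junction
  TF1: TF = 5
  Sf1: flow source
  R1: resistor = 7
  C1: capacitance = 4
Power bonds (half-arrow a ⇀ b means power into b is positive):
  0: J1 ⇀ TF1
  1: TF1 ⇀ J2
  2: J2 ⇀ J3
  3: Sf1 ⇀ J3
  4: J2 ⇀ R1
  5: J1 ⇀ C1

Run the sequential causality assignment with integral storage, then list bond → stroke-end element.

#3 stroke at Sf1  (Sf1: flow source, stroke at near end)
#2 stroke at J3  (only one effort-in slot at J3)
#1 stroke at J2  (1-jn J2 has f-setter on 2)
#4 stroke at J2  (1-jn J2 has f-setter on 2)
#0 stroke at TF1  (TF1 one-in-one-out from 1)
#5 stroke at J1  (closing 0-jn rule on J1)

bond 0 stroke at TF1
bond 1 stroke at J2
bond 2 stroke at J3
bond 3 stroke at Sf1
bond 4 stroke at J2
bond 5 stroke at J1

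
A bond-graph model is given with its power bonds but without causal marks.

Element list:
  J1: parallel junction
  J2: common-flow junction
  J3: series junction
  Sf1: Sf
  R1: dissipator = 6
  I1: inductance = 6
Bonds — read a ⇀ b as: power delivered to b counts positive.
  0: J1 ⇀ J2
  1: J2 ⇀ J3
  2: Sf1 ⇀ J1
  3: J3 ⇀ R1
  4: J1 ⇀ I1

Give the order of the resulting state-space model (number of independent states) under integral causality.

b2 →Sf1  (Sf1 fixes flow; stroke at Sf1)
b4 →I1  (I1 integral (f out))
b0 →J1  (J1: last free bond brings effort in)
b1 →J2  (J2 flow already set via bond 0)
b3 →J3  (J3 flow already set via bond 1)

1  (I1 all integral)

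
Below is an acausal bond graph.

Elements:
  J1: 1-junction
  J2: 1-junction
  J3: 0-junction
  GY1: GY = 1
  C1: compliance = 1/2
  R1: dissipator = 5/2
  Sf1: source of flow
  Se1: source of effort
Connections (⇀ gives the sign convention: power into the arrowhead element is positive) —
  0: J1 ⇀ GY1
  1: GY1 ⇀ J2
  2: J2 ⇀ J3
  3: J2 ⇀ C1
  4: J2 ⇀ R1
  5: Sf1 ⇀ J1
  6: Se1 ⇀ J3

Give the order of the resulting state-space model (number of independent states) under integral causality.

#5 stroke at Sf1  (Sf1 fixes flow; stroke at Sf1)
#6 stroke at J3  (Se1: effort source, stroke at far end)
#0 stroke at J1  (1-jn J1 has f-setter on 5)
#2 stroke at J2  (J3: bond 6 brought effort, rest push out)
#1 stroke at J2  (GY1: gyrator matches bond 0)
#3 stroke at J2  (C1 integral (e out))
#4 stroke at R1  (only one flow-in slot at J2)

1  (C1 all integral)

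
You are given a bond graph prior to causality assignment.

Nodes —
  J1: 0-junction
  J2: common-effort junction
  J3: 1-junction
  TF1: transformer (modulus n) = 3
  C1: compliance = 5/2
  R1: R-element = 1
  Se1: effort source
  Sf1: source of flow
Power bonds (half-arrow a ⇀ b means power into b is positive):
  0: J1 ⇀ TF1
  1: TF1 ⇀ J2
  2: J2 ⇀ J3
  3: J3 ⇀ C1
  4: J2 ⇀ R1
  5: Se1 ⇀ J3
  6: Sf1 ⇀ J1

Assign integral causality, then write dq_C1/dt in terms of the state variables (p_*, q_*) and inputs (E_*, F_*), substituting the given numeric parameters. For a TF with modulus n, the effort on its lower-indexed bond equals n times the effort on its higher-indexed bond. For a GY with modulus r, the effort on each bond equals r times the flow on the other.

#5 stroke→J3  (source Se1 imposes e)
#6 stroke→Sf1  (Sf1 fixes flow; stroke at Sf1)
#0 stroke→J1  (closing 0-jn rule on J1)
#1 stroke→TF1  (TF TF1: opposite of bond 0)
#3 stroke→J3  (C1 outputs effort q/C1)
#2 stroke→J2  (J3: last free bond brings flow in)
#4 stroke→R1  (J2: bond 2 brought effort, rest push out)

dq_C1/dt = E_Se1 + 3*F_Sf1 - 2*q_C1/5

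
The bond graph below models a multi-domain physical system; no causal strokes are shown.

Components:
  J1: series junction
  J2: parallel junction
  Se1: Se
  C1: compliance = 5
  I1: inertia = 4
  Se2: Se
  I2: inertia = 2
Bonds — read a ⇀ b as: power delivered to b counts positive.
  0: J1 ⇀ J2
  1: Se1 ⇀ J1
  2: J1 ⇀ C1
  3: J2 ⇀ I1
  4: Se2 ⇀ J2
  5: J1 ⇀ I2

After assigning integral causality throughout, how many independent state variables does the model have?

3  (C1, I1, I2 all integral)

#1 →J1  (Se1: effort source, stroke at far end)
#4 →J2  (Se2: effort source, stroke at far end)
#0 →J1  (common-e at J2 fixed by 4)
#3 →I1  (0-jn J2 has e-setter on 4)
#2 →J1  (C1 integral (e out))
#5 →I2  (only one flow-in slot at J1)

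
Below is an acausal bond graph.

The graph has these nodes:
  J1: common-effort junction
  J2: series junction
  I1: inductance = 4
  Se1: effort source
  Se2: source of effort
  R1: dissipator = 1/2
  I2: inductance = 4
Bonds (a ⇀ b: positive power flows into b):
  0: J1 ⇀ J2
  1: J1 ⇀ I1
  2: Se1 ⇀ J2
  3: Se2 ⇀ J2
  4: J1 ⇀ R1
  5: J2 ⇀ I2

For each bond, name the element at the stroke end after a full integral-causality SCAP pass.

#2 stroke→J2  (Se1: effort source, stroke at far end)
#3 stroke→J2  (Se2: effort source, stroke at far end)
#1 stroke→I1  (I1 integral (f out))
#5 stroke→I2  (I2 integral (f out))
#0 stroke→J2  (1-jn J2 has f-setter on 5)
#4 stroke→J1  (closing 0-jn rule on J1)

bond 0 stroke→J2
bond 1 stroke→I1
bond 2 stroke→J2
bond 3 stroke→J2
bond 4 stroke→J1
bond 5 stroke→I2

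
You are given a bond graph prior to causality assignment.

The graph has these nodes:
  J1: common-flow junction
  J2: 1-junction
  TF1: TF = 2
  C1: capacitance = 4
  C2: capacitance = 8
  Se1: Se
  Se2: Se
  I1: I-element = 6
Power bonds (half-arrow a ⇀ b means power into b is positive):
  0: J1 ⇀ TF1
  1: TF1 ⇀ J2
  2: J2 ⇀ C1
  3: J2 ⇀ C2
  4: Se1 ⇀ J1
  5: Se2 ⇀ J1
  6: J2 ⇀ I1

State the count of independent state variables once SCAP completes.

3  (C1, C2, I1 all integral)

bond 4 |J1  (Se1 (Se) sets effort on bond)
bond 5 |J1  (Se2 fixes effort; stroke away)
bond 0 |TF1  (J1 needs exactly one f-in)
bond 1 |J2  (through TF1, causality passes straight; one stroke at TF1)
bond 2 |J2  (C1: C, integral causality)
bond 3 |J2  (prefer integral on C2)
bond 6 |I1  (only one flow-in slot at J2)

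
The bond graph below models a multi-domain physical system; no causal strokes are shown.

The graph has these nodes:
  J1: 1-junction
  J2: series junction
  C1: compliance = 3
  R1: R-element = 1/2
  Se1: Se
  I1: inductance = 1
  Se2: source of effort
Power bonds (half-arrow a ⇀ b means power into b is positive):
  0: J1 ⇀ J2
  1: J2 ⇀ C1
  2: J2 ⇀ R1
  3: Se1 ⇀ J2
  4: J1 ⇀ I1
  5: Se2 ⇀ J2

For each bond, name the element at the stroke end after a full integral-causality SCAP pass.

b0 stroke→J1
b1 stroke→J2
b2 stroke→J2
b3 stroke→J2
b4 stroke→I1
b5 stroke→J2

b3 stroke at J2  (Se1 (Se) sets effort on bond)
b5 stroke at J2  (Se2 (Se) sets effort on bond)
b1 stroke at J2  (C1 integral (e out))
b4 stroke at I1  (I1 outputs flow p/I1)
b0 stroke at J1  (J1 flow already set via bond 4)
b2 stroke at J2  (common-f at J2 fixed by 0)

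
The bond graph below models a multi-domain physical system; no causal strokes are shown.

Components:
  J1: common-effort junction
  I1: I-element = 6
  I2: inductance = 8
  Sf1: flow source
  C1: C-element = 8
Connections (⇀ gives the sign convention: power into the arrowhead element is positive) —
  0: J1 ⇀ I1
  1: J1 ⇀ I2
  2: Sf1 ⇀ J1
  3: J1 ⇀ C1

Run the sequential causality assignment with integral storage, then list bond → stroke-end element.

bond 0 stroke at I1
bond 1 stroke at I2
bond 2 stroke at Sf1
bond 3 stroke at J1

b2 |Sf1  (Sf1 (Sf) sets flow on bond)
b0 |I1  (prefer integral on I1)
b1 |I2  (I2 outputs flow p/I2)
b3 |J1  (J1: last free bond brings effort in)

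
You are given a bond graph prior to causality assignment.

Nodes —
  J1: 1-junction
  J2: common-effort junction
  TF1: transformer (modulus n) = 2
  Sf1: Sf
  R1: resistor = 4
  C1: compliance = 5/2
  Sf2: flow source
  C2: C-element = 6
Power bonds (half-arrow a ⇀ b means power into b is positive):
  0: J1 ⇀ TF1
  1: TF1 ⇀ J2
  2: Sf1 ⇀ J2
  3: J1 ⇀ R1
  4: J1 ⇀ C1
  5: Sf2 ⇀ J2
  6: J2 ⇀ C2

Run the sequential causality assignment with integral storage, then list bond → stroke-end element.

β2 stroke→Sf1  (Sf1: flow source, stroke at near end)
β5 stroke→Sf2  (Sf2 (Sf) sets flow on bond)
β4 stroke→J1  (C1 integral (e out))
β6 stroke→J2  (prefer integral on C2)
β1 stroke→TF1  (J2 effort already set via bond 6)
β0 stroke→J1  (through TF1, causality passes straight; one stroke at TF1)
β3 stroke→R1  (J1 needs exactly one f-in)

#0 |J1
#1 |TF1
#2 |Sf1
#3 |R1
#4 |J1
#5 |Sf2
#6 |J2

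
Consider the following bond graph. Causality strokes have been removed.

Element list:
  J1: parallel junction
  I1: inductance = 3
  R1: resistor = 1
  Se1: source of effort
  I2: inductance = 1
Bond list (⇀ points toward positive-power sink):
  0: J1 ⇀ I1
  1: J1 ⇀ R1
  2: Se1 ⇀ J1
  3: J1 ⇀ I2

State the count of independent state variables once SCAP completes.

b2 stroke at J1  (source Se1 imposes e)
b0 stroke at I1  (J1: bond 2 brought effort, rest push out)
b1 stroke at R1  (J1: bond 2 brought effort, rest push out)
b3 stroke at I2  (common-e at J1 fixed by 2)

2  (I1, I2 all integral)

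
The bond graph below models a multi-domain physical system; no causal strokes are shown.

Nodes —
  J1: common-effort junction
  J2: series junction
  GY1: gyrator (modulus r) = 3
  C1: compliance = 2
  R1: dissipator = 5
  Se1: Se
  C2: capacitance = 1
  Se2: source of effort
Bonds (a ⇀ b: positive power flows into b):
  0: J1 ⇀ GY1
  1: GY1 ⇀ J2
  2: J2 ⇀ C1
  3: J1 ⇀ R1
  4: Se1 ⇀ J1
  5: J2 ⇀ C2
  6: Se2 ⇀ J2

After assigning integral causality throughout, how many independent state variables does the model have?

bond 4 stroke→J1  (Se1 (Se) sets effort on bond)
bond 6 stroke→J2  (Se2 (Se) sets effort on bond)
bond 0 stroke→GY1  (J1 effort already set via bond 4)
bond 3 stroke→R1  (J1: bond 4 brought effort, rest push out)
bond 1 stroke→GY1  (GY GY1: same side as bond 0)
bond 2 stroke→J2  (common-f at J2 fixed by 1)
bond 5 stroke→J2  (common-f at J2 fixed by 1)

2  (C1, C2 all integral)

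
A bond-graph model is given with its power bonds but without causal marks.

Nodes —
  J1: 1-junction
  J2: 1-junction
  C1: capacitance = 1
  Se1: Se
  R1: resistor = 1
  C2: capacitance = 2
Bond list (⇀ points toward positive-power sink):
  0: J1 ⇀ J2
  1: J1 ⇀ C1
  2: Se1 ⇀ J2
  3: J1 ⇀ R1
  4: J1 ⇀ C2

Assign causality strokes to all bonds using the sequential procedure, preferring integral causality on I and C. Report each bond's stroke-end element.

#0 →J1
#1 →J1
#2 →J2
#3 →R1
#4 →J1

β2 |J2  (source Se1 imposes e)
β0 |J1  (J2 needs exactly one f-in)
β1 |J1  (prefer integral on C1)
β4 |J1  (C2 integral (e out))
β3 |R1  (J1 needs exactly one f-in)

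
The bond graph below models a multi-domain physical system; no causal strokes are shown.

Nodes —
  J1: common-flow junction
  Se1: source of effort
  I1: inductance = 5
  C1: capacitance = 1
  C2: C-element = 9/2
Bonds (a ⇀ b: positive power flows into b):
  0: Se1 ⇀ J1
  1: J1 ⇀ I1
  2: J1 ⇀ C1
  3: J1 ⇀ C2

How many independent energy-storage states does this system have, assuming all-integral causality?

3  (C1, C2, I1 all integral)

#0 |J1  (source Se1 imposes e)
#1 |I1  (I1: I, integral causality)
#2 |J1  (J1 flow already set via bond 1)
#3 |J1  (1-jn J1 has f-setter on 1)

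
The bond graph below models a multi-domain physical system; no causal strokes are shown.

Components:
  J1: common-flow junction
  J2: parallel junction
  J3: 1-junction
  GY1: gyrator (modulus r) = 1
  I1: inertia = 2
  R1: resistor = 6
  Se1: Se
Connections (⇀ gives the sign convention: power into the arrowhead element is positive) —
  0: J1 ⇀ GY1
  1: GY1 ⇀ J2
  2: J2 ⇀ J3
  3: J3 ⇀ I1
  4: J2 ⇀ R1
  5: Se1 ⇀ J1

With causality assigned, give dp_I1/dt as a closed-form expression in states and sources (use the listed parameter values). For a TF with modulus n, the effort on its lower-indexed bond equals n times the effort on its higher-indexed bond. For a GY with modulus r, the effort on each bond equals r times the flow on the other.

bond 5 |J1  (Se1 fixes effort; stroke away)
bond 0 |GY1  (J1 needs exactly one f-in)
bond 1 |GY1  (GY GY1: same side as bond 0)
bond 3 |I1  (prefer integral on I1)
bond 2 |J3  (J3 flow already set via bond 3)
bond 4 |J2  (closing 0-jn rule on J2)

dp_I1/dt = 6*E_Se1 - 3*p_I1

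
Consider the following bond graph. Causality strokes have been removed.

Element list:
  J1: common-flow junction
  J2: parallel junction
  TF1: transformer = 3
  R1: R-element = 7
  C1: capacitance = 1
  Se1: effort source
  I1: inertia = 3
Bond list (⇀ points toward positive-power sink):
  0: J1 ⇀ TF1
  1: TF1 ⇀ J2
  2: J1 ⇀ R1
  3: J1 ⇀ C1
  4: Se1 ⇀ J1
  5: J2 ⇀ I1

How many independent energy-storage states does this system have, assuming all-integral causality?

2  (C1, I1 all integral)

b4 →J1  (source Se1 imposes e)
b3 →J1  (prefer integral on C1)
b5 →I1  (I1 outputs flow p/I1)
b1 →J2  (J2 needs exactly one e-in)
b0 →TF1  (TF1: transformer flips bond 1)
b2 →J1  (common-f at J1 fixed by 0)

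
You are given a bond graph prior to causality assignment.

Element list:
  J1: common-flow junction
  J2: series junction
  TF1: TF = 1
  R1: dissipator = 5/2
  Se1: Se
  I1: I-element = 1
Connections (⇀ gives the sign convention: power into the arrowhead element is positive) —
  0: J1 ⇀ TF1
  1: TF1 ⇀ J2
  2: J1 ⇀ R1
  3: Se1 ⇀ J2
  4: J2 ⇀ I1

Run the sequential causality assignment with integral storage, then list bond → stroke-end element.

bond 0 stroke→TF1
bond 1 stroke→J2
bond 2 stroke→J1
bond 3 stroke→J2
bond 4 stroke→I1

β3 |J2  (Se1 (Se) sets effort on bond)
β4 |I1  (I1: I, integral causality)
β1 |J2  (1-jn J2 has f-setter on 4)
β0 |TF1  (TF1 one-in-one-out from 1)
β2 |J1  (common-f at J1 fixed by 0)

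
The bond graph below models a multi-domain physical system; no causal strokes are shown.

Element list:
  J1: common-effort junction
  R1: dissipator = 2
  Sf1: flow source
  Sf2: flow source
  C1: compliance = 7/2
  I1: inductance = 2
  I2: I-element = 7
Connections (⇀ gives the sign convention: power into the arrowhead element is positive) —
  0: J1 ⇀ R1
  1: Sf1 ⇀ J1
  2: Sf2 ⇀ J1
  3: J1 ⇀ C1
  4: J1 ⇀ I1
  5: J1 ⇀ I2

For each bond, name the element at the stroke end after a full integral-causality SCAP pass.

β0 →R1
β1 →Sf1
β2 →Sf2
β3 →J1
β4 →I1
β5 →I2

bond 1 |Sf1  (source Sf1 imposes f)
bond 2 |Sf2  (Sf2 fixes flow; stroke at Sf2)
bond 3 |J1  (C1 integral (e out))
bond 0 |R1  (0-jn J1 has e-setter on 3)
bond 4 |I1  (J1: bond 3 brought effort, rest push out)
bond 5 |I2  (J1: bond 3 brought effort, rest push out)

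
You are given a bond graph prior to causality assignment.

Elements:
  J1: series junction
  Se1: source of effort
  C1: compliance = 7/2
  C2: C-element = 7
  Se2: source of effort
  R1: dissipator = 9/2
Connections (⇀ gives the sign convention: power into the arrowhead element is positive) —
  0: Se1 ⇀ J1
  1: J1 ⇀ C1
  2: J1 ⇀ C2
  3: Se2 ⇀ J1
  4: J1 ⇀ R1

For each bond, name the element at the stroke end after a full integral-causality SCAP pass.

β0 →J1  (Se1 fixes effort; stroke away)
β3 →J1  (Se2: effort source, stroke at far end)
β1 →J1  (C1 outputs effort q/C1)
β2 →J1  (C2 integral (e out))
β4 →R1  (closing 1-jn rule on J1)

#0 stroke at J1
#1 stroke at J1
#2 stroke at J1
#3 stroke at J1
#4 stroke at R1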